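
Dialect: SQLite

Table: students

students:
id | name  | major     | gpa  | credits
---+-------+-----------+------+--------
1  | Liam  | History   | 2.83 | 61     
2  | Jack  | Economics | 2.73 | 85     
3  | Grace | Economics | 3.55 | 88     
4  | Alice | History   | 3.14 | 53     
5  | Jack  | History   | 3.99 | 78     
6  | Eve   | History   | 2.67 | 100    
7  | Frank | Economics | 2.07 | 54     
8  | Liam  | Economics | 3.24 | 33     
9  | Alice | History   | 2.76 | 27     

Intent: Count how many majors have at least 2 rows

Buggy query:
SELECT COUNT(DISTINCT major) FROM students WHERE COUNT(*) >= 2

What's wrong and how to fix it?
Bug: COUNT(*) cannot appear in WHERE; the per-group count doesn't exist yet

Fix: Group first with HAVING COUNT(*) >= 2, then COUNT the resulting groups

Corrected query:
SELECT COUNT(*) FROM (SELECT major FROM students GROUP BY major HAVING COUNT(*) >= 2)

Result:
COUNT(*)
--------
2       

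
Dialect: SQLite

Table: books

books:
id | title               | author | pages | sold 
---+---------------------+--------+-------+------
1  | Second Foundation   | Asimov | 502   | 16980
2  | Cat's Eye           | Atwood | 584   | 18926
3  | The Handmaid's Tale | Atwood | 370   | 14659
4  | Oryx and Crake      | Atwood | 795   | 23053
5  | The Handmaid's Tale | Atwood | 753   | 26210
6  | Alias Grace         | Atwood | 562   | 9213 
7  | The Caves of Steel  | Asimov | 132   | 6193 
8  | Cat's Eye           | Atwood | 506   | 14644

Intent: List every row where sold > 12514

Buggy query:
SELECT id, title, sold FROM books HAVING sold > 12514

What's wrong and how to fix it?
Bug: HAVING filters the output of aggregation, but this query has no GROUP BY and no aggregate functions, so SQLite rejects it (HAVING clause on a non-aggregate query); the condition here is per row

Fix: Use WHERE for row-level filtering

Corrected query:
SELECT id, title, sold FROM books WHERE sold > 12514

Result:
id | title               | sold 
---+---------------------+------
1  | Second Foundation   | 16980
2  | Cat's Eye           | 18926
3  | The Handmaid's Tale | 14659
4  | Oryx and Crake      | 23053
5  | The Handmaid's Tale | 26210
8  | Cat's Eye           | 14644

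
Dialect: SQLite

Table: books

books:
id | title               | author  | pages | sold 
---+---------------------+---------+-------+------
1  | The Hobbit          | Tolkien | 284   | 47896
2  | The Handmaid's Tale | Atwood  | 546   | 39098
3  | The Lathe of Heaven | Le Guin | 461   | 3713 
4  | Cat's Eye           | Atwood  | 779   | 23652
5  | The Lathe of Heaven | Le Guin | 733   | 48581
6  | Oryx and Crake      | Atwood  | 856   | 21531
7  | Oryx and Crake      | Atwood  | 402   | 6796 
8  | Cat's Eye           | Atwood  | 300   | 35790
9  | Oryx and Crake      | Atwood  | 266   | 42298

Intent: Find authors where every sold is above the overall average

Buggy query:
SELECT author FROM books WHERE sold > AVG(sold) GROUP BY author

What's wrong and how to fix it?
Bug: WHERE evaluates per row before aggregation, so AVG() is unavailable

Fix: Use a subquery for AVG and a HAVING MIN(...) filter so the condition holds for every row in the group

Corrected query:
SELECT author FROM books GROUP BY author HAVING MIN(sold) > (SELECT AVG(sold) FROM books)

Result:
author 
-------
Tolkien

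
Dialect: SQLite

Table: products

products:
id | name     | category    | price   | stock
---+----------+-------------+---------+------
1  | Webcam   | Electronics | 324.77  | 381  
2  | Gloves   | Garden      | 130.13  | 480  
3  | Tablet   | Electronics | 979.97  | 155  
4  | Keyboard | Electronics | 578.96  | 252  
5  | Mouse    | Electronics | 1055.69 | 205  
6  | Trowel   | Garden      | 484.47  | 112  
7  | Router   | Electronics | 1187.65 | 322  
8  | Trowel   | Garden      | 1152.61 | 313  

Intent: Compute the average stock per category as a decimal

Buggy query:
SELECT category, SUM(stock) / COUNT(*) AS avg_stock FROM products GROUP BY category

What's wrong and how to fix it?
Bug: SUM(stock) and COUNT(*) are both integers; the division truncates the fractional part

Fix: Multiply by 1.0 (or CAST to REAL) to force floating-point division

Corrected query:
SELECT category, SUM(stock) * 1.0 / COUNT(*) AS avg_stock FROM products GROUP BY category

Result:
category    | avg_stock 
------------+-----------
Electronics | 263       
Garden      | 301.666667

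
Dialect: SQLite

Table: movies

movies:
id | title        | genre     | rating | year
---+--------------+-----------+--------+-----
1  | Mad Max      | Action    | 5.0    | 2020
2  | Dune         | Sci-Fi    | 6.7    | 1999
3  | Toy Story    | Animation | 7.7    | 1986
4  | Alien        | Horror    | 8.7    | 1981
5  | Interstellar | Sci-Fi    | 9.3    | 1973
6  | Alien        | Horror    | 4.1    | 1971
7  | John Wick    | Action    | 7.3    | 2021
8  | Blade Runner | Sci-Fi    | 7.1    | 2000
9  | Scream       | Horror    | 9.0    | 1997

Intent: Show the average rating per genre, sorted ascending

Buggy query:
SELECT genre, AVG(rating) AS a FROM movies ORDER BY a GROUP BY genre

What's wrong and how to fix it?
Bug: GROUP BY must precede ORDER BY

Fix: Reorder: SELECT … FROM … GROUP BY … ORDER BY …

Corrected query:
SELECT genre, AVG(rating) AS a FROM movies GROUP BY genre ORDER BY a

Result:
genre     | a       
----------+---------
Action    | 6.15    
Horror    | 7.266667
Animation | 7.7     
Sci-Fi    | 7.7     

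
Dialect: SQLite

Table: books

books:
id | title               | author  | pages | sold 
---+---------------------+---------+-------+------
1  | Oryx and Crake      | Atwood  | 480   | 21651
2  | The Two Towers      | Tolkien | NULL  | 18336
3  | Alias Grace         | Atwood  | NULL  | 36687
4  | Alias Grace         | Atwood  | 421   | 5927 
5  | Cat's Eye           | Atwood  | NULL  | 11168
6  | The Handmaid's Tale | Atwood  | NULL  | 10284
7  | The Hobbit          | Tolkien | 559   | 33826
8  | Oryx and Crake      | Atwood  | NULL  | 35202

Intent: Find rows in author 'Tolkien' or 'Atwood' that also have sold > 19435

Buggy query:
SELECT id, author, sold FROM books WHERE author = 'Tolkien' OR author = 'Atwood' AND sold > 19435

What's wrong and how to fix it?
Bug: AND binds tighter than OR, so this parses as author = 'Tolkien' OR (author = 'Atwood' AND sold > 19435)

Fix: Add parentheses around the OR so the AND applies to both alternatives

Corrected query:
SELECT id, author, sold FROM books WHERE (author = 'Tolkien' OR author = 'Atwood') AND sold > 19435

Result:
id | author  | sold 
---+---------+------
1  | Atwood  | 21651
3  | Atwood  | 36687
7  | Tolkien | 33826
8  | Atwood  | 35202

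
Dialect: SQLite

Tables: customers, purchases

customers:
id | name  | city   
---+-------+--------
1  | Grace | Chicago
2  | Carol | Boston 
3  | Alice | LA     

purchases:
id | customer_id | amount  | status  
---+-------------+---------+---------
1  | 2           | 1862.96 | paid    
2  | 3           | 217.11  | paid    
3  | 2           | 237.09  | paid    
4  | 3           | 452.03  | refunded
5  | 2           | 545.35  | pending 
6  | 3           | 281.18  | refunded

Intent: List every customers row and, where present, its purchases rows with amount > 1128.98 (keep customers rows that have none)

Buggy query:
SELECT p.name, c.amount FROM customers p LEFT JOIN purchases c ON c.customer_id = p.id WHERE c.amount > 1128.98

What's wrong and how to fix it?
Bug: A WHERE condition on the right-hand table after LEFT JOIN drops unmatched parents

Fix: Put 'c.amount > 1128.98' in the JOIN's ON clause instead of WHERE

Corrected query:
SELECT p.name, c.amount FROM customers p LEFT JOIN purchases c ON c.customer_id = p.id AND c.amount > 1128.98

Result:
name  | amount 
------+--------
Grace | NULL   
Carol | 1862.96
Alice | NULL   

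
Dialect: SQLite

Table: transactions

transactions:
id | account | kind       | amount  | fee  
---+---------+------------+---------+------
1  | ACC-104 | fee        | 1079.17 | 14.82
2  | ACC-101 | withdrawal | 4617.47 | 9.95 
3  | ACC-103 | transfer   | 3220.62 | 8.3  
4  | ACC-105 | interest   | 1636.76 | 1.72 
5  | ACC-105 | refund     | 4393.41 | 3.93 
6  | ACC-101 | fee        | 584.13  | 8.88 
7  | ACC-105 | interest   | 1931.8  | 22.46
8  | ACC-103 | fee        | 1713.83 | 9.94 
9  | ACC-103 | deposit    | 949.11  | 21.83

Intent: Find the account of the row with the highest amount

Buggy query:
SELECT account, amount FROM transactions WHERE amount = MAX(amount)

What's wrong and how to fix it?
Bug: MAX(amount) is an aggregate and cannot be used directly in WHERE

Fix: Wrap MAX in a scalar subquery so WHERE compares against a single value

Corrected query:
SELECT account, amount FROM transactions WHERE amount = (SELECT MAX(amount) FROM transactions)

Result:
account | amount 
--------+--------
ACC-101 | 4617.47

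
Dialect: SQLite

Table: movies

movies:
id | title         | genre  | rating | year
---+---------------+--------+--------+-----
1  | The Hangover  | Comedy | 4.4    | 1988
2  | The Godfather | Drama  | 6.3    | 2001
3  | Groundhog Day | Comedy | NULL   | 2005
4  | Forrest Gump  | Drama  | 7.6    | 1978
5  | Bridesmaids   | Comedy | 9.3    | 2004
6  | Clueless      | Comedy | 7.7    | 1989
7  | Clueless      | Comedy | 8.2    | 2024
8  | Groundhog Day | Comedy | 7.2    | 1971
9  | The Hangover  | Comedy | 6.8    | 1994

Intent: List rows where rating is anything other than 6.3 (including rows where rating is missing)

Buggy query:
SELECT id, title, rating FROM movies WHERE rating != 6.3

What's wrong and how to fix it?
Bug: Inequality against NULL is unknown, not true; rows with NULL are dropped

Fix: Handle NULL separately with IS NULL alongside the inequality

Corrected query:
SELECT id, title, rating FROM movies WHERE rating != 6.3 OR rating IS NULL

Result:
id | title         | rating
---+---------------+-------
1  | The Hangover  | 4.4   
3  | Groundhog Day | NULL  
4  | Forrest Gump  | 7.6   
5  | Bridesmaids   | 9.3   
6  | Clueless      | 7.7   
7  | Clueless      | 8.2   
8  | Groundhog Day | 7.2   
9  | The Hangover  | 6.8   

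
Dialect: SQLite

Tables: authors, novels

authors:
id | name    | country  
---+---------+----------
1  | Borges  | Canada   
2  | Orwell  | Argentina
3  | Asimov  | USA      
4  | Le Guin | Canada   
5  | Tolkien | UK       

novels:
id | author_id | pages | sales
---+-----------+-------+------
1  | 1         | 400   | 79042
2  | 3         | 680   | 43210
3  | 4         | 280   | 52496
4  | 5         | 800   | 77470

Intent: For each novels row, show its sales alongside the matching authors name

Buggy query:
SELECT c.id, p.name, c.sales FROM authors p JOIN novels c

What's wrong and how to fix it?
Bug: JOIN with no ON clause produces a cartesian product; every novels row pairs with every authors row

Fix: Specify the join condition linking the foreign key to the parent id

Corrected query:
SELECT c.id, p.name, c.sales FROM authors p JOIN novels c ON c.author_id = p.id

Result:
id | name    | sales
---+---------+------
1  | Borges  | 79042
2  | Asimov  | 43210
3  | Le Guin | 52496
4  | Tolkien | 77470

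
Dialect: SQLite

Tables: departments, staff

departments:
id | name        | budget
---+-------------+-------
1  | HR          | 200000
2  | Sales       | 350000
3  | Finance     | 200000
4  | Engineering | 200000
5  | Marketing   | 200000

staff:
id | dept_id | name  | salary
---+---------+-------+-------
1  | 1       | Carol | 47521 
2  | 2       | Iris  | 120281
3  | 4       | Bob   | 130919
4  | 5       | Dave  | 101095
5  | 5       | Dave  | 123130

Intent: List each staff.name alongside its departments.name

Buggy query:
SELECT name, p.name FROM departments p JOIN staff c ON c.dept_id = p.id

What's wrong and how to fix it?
Bug: 'name' exists in both joined tables, so the database can't tell which one is meant

Fix: Prefix ambiguous columns with the table alias

Corrected query:
SELECT c.name, p.name FROM departments p JOIN staff c ON c.dept_id = p.id

Result:
name  | name       
------+------------
Carol | HR         
Iris  | Sales      
Bob   | Engineering
Dave  | Marketing  
Dave  | Marketing  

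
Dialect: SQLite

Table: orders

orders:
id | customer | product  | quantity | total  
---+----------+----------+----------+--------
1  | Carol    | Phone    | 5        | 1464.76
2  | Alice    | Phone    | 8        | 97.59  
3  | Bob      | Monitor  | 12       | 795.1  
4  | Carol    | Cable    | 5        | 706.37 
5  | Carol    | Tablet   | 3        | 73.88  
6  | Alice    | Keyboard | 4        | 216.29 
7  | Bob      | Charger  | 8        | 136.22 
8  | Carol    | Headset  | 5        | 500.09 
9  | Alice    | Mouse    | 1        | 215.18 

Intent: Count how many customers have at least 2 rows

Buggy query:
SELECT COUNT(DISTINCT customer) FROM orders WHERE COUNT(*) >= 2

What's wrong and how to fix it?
Bug: WHERE filters individual rows, not groups, so a group-level COUNT is invalid there

Fix: Use a subquery that GROUPs and filters with HAVING, then count its rows

Corrected query:
SELECT COUNT(*) FROM (SELECT customer FROM orders GROUP BY customer HAVING COUNT(*) >= 2)

Result:
COUNT(*)
--------
3       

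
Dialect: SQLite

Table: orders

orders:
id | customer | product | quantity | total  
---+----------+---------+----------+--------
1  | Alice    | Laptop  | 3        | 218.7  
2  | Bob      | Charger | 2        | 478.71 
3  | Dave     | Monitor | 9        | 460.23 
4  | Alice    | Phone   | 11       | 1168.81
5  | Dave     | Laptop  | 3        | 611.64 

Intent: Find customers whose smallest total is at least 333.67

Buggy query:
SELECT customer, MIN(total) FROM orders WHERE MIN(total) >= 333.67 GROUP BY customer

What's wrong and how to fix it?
Bug: MIN() in WHERE is a misuse of aggregate

Fix: Replace WHERE with HAVING after the GROUP BY

Corrected query:
SELECT customer, MIN(total) FROM orders GROUP BY customer HAVING MIN(total) >= 333.67

Result:
customer | MIN(total)
---------+-----------
Bob      | 478.71    
Dave     | 460.23    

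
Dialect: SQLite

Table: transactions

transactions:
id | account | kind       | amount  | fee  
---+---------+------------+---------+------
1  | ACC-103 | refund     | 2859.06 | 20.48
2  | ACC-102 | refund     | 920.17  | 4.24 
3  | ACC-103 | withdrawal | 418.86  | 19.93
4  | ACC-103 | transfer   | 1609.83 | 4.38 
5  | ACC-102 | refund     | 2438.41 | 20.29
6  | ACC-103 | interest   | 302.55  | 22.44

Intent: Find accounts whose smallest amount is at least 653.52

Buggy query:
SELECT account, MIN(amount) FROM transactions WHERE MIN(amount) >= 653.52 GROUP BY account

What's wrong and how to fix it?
Bug: MIN() in WHERE is a misuse of aggregate

Fix: Replace WHERE with HAVING after the GROUP BY

Corrected query:
SELECT account, MIN(amount) FROM transactions GROUP BY account HAVING MIN(amount) >= 653.52

Result:
account | MIN(amount)
--------+------------
ACC-102 | 920.17     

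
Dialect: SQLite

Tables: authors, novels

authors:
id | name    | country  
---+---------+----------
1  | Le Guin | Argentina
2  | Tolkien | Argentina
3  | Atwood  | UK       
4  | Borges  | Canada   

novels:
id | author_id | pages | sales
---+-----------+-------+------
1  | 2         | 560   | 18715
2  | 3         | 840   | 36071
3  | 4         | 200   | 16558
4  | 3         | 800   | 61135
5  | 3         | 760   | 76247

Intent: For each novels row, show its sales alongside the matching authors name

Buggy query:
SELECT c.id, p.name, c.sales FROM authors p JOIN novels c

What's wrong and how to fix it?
Bug: Missing join condition: each novels row is matched to all authors rows instead of just its own

Fix: Specify the join condition linking the foreign key to the parent id

Corrected query:
SELECT c.id, p.name, c.sales FROM authors p JOIN novels c ON c.author_id = p.id

Result:
id | name    | sales
---+---------+------
1  | Tolkien | 18715
2  | Atwood  | 36071
3  | Borges  | 16558
4  | Atwood  | 61135
5  | Atwood  | 76247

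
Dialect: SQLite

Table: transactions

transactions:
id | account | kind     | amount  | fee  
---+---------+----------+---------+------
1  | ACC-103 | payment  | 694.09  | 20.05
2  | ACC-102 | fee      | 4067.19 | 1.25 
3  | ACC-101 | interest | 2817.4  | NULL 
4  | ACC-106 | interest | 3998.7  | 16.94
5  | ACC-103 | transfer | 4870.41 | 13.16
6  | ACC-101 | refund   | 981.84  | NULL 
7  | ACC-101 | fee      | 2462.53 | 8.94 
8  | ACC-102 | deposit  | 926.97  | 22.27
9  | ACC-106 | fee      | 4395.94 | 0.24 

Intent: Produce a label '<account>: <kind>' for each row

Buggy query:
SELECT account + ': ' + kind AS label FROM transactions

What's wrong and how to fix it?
Bug: '+' is numeric addition; on text columns SQLite converts them to 0 instead of concatenating

Fix: Use the || operator for string concatenation

Corrected query:
SELECT account || ': ' || kind AS label FROM transactions

Result:
label            
-----------------
ACC-103: payment 
ACC-102: fee     
ACC-101: interest
ACC-106: interest
ACC-103: transfer
ACC-101: refund  
ACC-101: fee     
ACC-102: deposit 
ACC-106: fee     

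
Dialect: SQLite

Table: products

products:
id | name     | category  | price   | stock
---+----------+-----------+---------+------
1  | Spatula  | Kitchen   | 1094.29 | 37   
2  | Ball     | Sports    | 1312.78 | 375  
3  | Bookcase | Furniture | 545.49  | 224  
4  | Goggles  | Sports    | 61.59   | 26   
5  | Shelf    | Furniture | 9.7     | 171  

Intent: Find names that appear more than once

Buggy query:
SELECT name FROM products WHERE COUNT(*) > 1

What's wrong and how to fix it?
Bug: WHERE can't reference COUNT(*); aggregates are computed after WHERE

Fix: GROUP BY name, then filter groups with HAVING COUNT(*) > 1

Corrected query:
SELECT name FROM products GROUP BY name HAVING COUNT(*) > 1

Result:
(no rows)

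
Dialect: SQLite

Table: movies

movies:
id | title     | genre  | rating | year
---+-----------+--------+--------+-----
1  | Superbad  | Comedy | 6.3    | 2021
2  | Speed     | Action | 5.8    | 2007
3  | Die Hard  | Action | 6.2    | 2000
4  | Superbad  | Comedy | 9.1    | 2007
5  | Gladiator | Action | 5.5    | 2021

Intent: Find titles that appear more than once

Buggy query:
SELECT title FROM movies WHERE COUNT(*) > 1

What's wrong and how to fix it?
Bug: WHERE can't reference COUNT(*); aggregates are computed after WHERE

Fix: GROUP BY title, then filter groups with HAVING COUNT(*) > 1

Corrected query:
SELECT title FROM movies GROUP BY title HAVING COUNT(*) > 1

Result:
title   
--------
Superbad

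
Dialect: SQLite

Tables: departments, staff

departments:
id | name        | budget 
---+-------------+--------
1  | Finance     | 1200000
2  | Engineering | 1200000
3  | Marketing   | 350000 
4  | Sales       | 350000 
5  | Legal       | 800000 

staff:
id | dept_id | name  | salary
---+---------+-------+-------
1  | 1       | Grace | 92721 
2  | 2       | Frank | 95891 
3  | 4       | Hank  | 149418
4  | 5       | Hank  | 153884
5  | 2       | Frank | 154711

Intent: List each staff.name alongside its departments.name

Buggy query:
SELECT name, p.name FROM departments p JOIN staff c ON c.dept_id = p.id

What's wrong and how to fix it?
Bug: 'name' exists in both joined tables, so the database can't tell which one is meant

Fix: Prefix ambiguous columns with the table alias

Corrected query:
SELECT c.name, p.name FROM departments p JOIN staff c ON c.dept_id = p.id

Result:
name  | name       
------+------------
Grace | Finance    
Frank | Engineering
Hank  | Sales      
Hank  | Legal      
Frank | Engineering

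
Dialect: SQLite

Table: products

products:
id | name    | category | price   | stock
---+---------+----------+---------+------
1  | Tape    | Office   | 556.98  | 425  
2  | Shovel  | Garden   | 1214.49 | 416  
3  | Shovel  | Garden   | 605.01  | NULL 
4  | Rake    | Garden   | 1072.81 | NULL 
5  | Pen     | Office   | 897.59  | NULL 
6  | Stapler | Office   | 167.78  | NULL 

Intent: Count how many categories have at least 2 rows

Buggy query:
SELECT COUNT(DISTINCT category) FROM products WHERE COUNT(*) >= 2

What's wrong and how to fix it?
Bug: WHERE filters individual rows, not groups, so a group-level COUNT is invalid there

Fix: Group first with HAVING COUNT(*) >= 2, then COUNT the resulting groups

Corrected query:
SELECT COUNT(*) FROM (SELECT category FROM products GROUP BY category HAVING COUNT(*) >= 2)

Result:
COUNT(*)
--------
2       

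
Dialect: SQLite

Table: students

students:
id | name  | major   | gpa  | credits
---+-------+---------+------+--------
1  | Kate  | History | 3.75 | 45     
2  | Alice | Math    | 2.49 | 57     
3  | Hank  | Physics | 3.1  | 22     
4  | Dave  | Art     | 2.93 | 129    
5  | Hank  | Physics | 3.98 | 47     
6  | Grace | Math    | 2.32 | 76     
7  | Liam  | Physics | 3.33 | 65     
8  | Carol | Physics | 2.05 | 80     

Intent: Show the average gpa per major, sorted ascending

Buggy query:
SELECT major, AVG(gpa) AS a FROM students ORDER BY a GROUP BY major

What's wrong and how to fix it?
Bug: ORDER BY appears before GROUP BY; SQL clause order requires GROUP BY first

Fix: Move ORDER BY to the end, after GROUP BY

Corrected query:
SELECT major, AVG(gpa) AS a FROM students GROUP BY major ORDER BY a

Result:
major   | a    
--------+------
Math    | 2.405
Art     | 2.93 
Physics | 3.115
History | 3.75 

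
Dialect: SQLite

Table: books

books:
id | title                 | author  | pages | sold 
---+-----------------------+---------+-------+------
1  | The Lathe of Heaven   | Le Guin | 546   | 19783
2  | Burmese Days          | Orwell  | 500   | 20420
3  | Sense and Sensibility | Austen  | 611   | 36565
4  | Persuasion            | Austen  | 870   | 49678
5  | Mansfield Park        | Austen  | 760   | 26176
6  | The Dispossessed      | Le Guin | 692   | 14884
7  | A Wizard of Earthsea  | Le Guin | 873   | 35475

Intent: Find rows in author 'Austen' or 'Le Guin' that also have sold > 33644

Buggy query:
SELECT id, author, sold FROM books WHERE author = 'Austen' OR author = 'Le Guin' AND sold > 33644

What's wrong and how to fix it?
Bug: AND binds tighter than OR, so this parses as author = 'Austen' OR (author = 'Le Guin' AND sold > 33644)

Fix: Add parentheses around the OR so the AND applies to both alternatives

Corrected query:
SELECT id, author, sold FROM books WHERE (author = 'Austen' OR author = 'Le Guin') AND sold > 33644

Result:
id | author  | sold 
---+---------+------
3  | Austen  | 36565
4  | Austen  | 49678
7  | Le Guin | 35475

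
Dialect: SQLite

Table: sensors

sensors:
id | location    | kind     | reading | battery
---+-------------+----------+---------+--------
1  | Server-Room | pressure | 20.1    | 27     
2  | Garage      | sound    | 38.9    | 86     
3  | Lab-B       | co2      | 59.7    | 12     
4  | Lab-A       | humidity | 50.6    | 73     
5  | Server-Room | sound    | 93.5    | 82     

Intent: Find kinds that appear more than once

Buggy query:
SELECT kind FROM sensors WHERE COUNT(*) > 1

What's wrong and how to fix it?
Bug: WHERE can't reference COUNT(*); aggregates are computed after WHERE

Fix: Group first, then use HAVING for the count condition

Corrected query:
SELECT kind FROM sensors GROUP BY kind HAVING COUNT(*) > 1

Result:
kind 
-----
sound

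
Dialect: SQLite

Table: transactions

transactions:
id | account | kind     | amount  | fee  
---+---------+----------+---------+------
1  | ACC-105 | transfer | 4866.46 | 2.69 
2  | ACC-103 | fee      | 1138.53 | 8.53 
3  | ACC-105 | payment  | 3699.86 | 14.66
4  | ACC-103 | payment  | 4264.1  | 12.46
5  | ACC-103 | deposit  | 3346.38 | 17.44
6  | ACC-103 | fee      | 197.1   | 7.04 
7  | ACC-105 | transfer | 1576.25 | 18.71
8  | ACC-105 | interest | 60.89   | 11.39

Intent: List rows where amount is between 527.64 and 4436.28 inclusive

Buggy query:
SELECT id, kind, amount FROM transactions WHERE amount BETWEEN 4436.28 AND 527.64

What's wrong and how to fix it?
Bug: The bounds are reversed; BETWEEN a AND b requires a <= b to match anything

Fix: Swap the bounds so the smaller value comes first

Corrected query:
SELECT id, kind, amount FROM transactions WHERE amount BETWEEN 527.64 AND 4436.28

Result:
id | kind     | amount 
---+----------+--------
2  | fee      | 1138.53
3  | payment  | 3699.86
4  | payment  | 4264.1 
5  | deposit  | 3346.38
7  | transfer | 1576.25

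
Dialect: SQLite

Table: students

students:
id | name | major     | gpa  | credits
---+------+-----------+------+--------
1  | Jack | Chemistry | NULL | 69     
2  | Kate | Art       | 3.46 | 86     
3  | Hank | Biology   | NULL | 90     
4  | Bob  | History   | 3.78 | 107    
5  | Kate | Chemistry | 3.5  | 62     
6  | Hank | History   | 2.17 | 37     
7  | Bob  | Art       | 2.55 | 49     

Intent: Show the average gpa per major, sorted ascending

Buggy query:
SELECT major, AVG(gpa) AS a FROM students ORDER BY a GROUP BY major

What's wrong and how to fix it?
Bug: ORDER BY appears before GROUP BY; SQL clause order requires GROUP BY first

Fix: Reorder: SELECT … FROM … GROUP BY … ORDER BY …

Corrected query:
SELECT major, AVG(gpa) AS a FROM students GROUP BY major ORDER BY a

Result:
major     | a    
----------+------
Biology   | NULL 
History   | 2.975
Art       | 3.005
Chemistry | 3.5  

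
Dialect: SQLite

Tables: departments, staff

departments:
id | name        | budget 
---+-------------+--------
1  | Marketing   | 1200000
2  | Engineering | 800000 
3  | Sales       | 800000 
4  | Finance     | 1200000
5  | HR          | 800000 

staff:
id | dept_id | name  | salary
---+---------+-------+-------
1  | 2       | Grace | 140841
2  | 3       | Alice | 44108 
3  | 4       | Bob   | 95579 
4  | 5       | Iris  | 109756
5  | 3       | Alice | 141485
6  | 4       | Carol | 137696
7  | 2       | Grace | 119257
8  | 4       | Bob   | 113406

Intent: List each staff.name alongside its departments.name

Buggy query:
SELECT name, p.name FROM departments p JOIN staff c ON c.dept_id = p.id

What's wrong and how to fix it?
Bug: 'name' exists in both joined tables, so the database can't tell which one is meant

Fix: Prefix ambiguous columns with the table alias

Corrected query:
SELECT c.name, p.name FROM departments p JOIN staff c ON c.dept_id = p.id

Result:
name  | name       
------+------------
Grace | Engineering
Alice | Sales      
Bob   | Finance    
Iris  | HR         
Alice | Sales      
Carol | Finance    
Grace | Engineering
Bob   | Finance    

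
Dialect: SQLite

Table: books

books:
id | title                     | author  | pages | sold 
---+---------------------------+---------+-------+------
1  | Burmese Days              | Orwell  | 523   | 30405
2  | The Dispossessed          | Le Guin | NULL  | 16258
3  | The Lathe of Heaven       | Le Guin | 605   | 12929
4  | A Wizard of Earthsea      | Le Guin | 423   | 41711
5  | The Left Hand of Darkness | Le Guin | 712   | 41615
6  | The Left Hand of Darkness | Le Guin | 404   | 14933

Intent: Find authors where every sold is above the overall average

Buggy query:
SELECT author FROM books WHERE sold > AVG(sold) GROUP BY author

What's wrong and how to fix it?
Bug: AVG() is an aggregate; it can't sit directly in WHERE

Fix: Use a subquery for AVG and a HAVING MIN(...) filter so the condition holds for every row in the group

Corrected query:
SELECT author FROM books GROUP BY author HAVING MIN(sold) > (SELECT AVG(sold) FROM books)

Result:
author
------
Orwell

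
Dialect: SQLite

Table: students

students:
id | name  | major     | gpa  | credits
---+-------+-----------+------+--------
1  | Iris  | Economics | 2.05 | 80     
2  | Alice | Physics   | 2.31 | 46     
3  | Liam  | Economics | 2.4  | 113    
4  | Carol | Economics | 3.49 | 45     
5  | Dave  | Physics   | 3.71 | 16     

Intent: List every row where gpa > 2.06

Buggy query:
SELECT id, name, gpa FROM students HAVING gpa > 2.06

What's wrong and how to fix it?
Bug: This is a non-aggregate query (no GROUP BY, no aggregates), so in SQLite the HAVING clause is invalid here; a row-level condition belongs in WHERE

Fix: Replace HAVING with WHERE since the condition applies to individual rows

Corrected query:
SELECT id, name, gpa FROM students WHERE gpa > 2.06

Result:
id | name  | gpa 
---+-------+-----
2  | Alice | 2.31
3  | Liam  | 2.4 
4  | Carol | 3.49
5  | Dave  | 3.71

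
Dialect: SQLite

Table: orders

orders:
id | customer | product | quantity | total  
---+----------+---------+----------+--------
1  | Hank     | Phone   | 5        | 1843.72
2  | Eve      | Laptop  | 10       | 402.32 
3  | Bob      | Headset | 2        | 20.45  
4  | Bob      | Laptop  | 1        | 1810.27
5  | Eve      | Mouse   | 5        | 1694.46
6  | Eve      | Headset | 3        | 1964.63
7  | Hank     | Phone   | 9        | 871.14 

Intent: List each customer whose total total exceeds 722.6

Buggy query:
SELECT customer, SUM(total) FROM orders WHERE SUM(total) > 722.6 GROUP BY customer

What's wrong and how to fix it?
Bug: WHERE runs before GROUP BY, so aggregates aren't available there

Fix: Use HAVING (which filters groups after aggregation) instead of WHERE

Corrected query:
SELECT customer, SUM(total) FROM orders GROUP BY customer HAVING SUM(total) > 722.6

Result:
customer | SUM(total)
---------+-----------
Bob      | 1830.72   
Eve      | 4061.41   
Hank     | 2714.86   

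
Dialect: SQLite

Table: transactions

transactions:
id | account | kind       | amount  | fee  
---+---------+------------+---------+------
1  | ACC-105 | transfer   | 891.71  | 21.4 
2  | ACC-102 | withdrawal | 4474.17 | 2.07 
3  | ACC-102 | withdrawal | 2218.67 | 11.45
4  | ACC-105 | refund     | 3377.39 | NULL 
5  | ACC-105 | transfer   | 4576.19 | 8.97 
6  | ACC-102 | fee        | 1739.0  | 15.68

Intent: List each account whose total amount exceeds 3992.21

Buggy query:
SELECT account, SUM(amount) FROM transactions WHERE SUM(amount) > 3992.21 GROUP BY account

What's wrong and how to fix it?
Bug: SUM(amount) is an aggregate, but WHERE filters rows before aggregation

Fix: Use HAVING (which filters groups after aggregation) instead of WHERE

Corrected query:
SELECT account, SUM(amount) FROM transactions GROUP BY account HAVING SUM(amount) > 3992.21

Result:
account | SUM(amount)
--------+------------
ACC-102 | 8431.84    
ACC-105 | 8845.29    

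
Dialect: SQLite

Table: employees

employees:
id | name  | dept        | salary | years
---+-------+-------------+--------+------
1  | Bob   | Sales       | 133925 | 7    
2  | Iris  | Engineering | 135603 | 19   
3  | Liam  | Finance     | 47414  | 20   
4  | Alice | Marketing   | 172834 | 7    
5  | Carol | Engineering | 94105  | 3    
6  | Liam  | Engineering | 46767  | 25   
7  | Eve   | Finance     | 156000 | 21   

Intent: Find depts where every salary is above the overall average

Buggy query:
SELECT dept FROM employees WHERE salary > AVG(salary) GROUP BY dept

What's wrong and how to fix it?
Bug: AVG() is an aggregate; it can't sit directly in WHERE

Fix: Use a subquery for AVG and a HAVING MIN(...) filter so the condition holds for every row in the group

Corrected query:
SELECT dept FROM employees GROUP BY dept HAVING MIN(salary) > (SELECT AVG(salary) FROM employees)

Result:
dept     
---------
Marketing
Sales    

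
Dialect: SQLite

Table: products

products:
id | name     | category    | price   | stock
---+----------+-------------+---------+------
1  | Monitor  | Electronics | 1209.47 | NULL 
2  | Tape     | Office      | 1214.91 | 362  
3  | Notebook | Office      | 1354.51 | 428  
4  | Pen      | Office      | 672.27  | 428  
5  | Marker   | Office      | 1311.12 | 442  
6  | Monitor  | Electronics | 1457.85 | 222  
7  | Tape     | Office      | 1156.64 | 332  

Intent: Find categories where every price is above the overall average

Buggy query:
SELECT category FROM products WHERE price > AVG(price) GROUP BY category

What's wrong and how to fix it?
Bug: AVG() is an aggregate; it can't sit directly in WHERE

Fix: Use a subquery for AVG and a HAVING MIN(...) filter so the condition holds for every row in the group

Corrected query:
SELECT category FROM products GROUP BY category HAVING MIN(price) > (SELECT AVG(price) FROM products)

Result:
category   
-----------
Electronics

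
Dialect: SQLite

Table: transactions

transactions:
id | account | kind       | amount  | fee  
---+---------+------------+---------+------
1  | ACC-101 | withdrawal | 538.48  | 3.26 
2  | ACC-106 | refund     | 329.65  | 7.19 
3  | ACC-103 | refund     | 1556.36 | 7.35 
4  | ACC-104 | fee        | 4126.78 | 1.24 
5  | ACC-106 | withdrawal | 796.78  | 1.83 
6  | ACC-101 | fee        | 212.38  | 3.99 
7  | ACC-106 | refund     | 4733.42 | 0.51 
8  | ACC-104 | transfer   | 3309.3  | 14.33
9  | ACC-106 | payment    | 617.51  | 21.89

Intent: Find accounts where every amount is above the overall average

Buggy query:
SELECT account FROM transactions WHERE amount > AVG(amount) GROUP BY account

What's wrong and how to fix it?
Bug: AVG() is an aggregate; it can't sit directly in WHERE

Fix: Use a subquery for AVG and a HAVING MIN(...) filter so the condition holds for every row in the group

Corrected query:
SELECT account FROM transactions GROUP BY account HAVING MIN(amount) > (SELECT AVG(amount) FROM transactions)

Result:
account
-------
ACC-104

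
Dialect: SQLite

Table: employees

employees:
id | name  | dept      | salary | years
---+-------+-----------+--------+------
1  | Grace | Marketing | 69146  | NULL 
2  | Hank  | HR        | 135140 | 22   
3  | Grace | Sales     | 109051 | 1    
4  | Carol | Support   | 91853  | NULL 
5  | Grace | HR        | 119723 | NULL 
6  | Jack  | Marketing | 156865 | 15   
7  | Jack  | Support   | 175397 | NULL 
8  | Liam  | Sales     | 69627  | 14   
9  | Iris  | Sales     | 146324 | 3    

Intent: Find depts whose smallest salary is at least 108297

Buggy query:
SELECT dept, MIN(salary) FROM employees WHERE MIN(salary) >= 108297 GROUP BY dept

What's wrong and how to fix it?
Bug: MIN() in WHERE is a misuse of aggregate

Fix: Use HAVING for the per-group MIN condition

Corrected query:
SELECT dept, MIN(salary) FROM employees GROUP BY dept HAVING MIN(salary) >= 108297

Result:
dept | MIN(salary)
-----+------------
HR   | 119723     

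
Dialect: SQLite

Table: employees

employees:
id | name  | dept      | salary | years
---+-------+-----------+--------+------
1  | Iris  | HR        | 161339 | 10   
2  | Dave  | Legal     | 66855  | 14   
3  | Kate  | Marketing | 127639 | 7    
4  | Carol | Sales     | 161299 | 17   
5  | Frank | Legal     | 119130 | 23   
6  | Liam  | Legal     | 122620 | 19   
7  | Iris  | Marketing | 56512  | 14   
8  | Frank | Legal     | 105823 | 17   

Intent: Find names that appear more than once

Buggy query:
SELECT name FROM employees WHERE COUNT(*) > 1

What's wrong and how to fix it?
Bug: WHERE can't reference COUNT(*); aggregates are computed after WHERE

Fix: GROUP BY name, then filter groups with HAVING COUNT(*) > 1

Corrected query:
SELECT name FROM employees GROUP BY name HAVING COUNT(*) > 1

Result:
name 
-----
Frank
Iris 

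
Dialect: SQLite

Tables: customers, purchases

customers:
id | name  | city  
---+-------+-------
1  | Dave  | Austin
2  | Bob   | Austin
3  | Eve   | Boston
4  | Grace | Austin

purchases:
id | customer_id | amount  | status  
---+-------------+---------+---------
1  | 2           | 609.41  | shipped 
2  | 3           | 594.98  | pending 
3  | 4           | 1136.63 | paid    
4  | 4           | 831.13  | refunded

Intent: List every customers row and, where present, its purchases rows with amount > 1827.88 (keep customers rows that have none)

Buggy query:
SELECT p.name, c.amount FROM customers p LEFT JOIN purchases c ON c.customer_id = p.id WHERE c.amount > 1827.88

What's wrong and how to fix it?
Bug: Filtering c.amount in WHERE discards the NULL rows produced by LEFT JOIN, turning it into an inner join

Fix: Put 'c.amount > 1827.88' in the JOIN's ON clause instead of WHERE

Corrected query:
SELECT p.name, c.amount FROM customers p LEFT JOIN purchases c ON c.customer_id = p.id AND c.amount > 1827.88

Result:
name  | amount
------+-------
Dave  | NULL  
Bob   | NULL  
Eve   | NULL  
Grace | NULL  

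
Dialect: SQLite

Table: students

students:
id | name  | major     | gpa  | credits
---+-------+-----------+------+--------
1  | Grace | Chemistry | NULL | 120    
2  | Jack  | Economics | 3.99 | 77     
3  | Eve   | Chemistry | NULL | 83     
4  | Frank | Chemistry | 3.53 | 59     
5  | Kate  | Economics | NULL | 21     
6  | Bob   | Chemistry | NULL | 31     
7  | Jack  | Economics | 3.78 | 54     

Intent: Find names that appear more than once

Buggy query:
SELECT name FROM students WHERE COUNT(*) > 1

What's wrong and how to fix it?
Bug: COUNT(*) is an aggregate and cannot be used in WHERE

Fix: GROUP BY name, then filter groups with HAVING COUNT(*) > 1

Corrected query:
SELECT name FROM students GROUP BY name HAVING COUNT(*) > 1

Result:
name
----
Jack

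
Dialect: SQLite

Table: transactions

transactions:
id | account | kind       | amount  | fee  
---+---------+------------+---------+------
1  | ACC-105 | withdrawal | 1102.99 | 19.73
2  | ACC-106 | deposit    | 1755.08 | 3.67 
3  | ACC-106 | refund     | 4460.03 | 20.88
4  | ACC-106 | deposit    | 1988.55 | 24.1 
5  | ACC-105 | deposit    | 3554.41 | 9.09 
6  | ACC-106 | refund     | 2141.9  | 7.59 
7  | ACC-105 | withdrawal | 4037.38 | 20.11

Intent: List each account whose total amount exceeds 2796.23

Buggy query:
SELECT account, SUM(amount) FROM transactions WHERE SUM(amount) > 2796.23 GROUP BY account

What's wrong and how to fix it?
Bug: WHERE runs before GROUP BY, so aggregates aren't available there

Fix: Move the aggregate condition to a HAVING clause

Corrected query:
SELECT account, SUM(amount) FROM transactions GROUP BY account HAVING SUM(amount) > 2796.23

Result:
account | SUM(amount)
--------+------------
ACC-105 | 8694.78    
ACC-106 | 10345.56   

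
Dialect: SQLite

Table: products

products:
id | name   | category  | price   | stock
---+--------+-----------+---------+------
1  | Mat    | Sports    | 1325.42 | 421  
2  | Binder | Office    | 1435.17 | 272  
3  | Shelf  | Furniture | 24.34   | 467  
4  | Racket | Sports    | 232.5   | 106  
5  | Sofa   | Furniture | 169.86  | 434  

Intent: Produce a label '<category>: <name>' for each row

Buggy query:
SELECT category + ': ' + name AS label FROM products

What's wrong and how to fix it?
Bug: SQLite uses || for string concatenation; + coerces text to numbers (yielding 0)

Fix: Replace + with || to concatenate text

Corrected query:
SELECT category || ': ' || name AS label FROM products

Result:
label           
----------------
Sports: Mat     
Office: Binder  
Furniture: Shelf
Sports: Racket  
Furniture: Sofa 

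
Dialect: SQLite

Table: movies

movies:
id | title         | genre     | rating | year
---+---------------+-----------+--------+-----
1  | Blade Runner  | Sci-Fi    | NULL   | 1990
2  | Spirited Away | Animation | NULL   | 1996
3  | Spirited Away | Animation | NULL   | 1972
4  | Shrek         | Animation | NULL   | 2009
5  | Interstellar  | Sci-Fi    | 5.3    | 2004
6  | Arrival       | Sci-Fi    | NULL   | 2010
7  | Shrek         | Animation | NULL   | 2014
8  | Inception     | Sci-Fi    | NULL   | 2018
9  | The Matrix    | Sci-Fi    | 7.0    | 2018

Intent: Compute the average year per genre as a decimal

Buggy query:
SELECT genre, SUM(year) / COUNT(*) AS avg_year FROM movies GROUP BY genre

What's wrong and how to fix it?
Bug: SUM(year) and COUNT(*) are both integers; the division truncates the fractional part

Fix: Multiply by 1.0 (or CAST to REAL) to force floating-point division

Corrected query:
SELECT genre, SUM(year) * 1.0 / COUNT(*) AS avg_year FROM movies GROUP BY genre

Result:
genre     | avg_year
----------+---------
Animation | 1997.75 
Sci-Fi    | 2008    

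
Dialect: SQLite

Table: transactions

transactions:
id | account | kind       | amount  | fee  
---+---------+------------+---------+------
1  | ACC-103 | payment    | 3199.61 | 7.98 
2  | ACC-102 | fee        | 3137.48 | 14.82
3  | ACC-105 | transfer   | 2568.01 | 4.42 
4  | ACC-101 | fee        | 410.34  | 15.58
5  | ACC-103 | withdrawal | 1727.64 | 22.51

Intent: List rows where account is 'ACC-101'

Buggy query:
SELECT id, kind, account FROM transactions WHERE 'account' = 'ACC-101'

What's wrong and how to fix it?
Bug: Single quotes denote string literals in SQL; the column name is being compared as a constant string

Fix: Reference the column as account without single quotes

Corrected query:
SELECT id, kind, account FROM transactions WHERE account = 'ACC-101'

Result:
id | kind | account
---+------+--------
4  | fee  | ACC-101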